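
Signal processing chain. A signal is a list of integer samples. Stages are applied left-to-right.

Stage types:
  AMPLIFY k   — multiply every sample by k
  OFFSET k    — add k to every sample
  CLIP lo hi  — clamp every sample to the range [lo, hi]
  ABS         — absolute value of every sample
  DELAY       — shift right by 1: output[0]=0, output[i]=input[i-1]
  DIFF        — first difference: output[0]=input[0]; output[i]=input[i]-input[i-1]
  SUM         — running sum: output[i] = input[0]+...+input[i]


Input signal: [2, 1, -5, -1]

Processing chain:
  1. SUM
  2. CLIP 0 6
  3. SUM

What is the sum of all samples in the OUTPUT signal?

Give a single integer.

Input: [2, 1, -5, -1]
Stage 1 (SUM): sum[0..0]=2, sum[0..1]=3, sum[0..2]=-2, sum[0..3]=-3 -> [2, 3, -2, -3]
Stage 2 (CLIP 0 6): clip(2,0,6)=2, clip(3,0,6)=3, clip(-2,0,6)=0, clip(-3,0,6)=0 -> [2, 3, 0, 0]
Stage 3 (SUM): sum[0..0]=2, sum[0..1]=5, sum[0..2]=5, sum[0..3]=5 -> [2, 5, 5, 5]
Output sum: 17

Answer: 17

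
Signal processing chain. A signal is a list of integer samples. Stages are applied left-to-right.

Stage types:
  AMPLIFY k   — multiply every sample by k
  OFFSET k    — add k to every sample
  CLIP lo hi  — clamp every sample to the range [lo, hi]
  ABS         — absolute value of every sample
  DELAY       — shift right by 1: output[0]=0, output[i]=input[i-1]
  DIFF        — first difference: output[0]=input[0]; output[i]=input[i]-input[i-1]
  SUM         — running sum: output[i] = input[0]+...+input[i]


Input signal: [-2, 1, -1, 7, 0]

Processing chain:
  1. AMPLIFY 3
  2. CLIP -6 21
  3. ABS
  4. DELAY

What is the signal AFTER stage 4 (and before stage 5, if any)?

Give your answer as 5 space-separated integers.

Input: [-2, 1, -1, 7, 0]
Stage 1 (AMPLIFY 3): -2*3=-6, 1*3=3, -1*3=-3, 7*3=21, 0*3=0 -> [-6, 3, -3, 21, 0]
Stage 2 (CLIP -6 21): clip(-6,-6,21)=-6, clip(3,-6,21)=3, clip(-3,-6,21)=-3, clip(21,-6,21)=21, clip(0,-6,21)=0 -> [-6, 3, -3, 21, 0]
Stage 3 (ABS): |-6|=6, |3|=3, |-3|=3, |21|=21, |0|=0 -> [6, 3, 3, 21, 0]
Stage 4 (DELAY): [0, 6, 3, 3, 21] = [0, 6, 3, 3, 21] -> [0, 6, 3, 3, 21]

Answer: 0 6 3 3 21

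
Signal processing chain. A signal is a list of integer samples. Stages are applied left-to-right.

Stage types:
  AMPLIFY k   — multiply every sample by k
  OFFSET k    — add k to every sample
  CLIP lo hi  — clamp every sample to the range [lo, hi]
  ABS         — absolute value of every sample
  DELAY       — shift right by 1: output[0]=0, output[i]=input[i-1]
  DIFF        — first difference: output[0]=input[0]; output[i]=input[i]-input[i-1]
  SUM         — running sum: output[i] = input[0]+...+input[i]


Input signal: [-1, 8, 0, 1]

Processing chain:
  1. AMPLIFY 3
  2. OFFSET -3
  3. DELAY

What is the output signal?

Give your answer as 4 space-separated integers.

Answer: 0 -6 21 -3

Derivation:
Input: [-1, 8, 0, 1]
Stage 1 (AMPLIFY 3): -1*3=-3, 8*3=24, 0*3=0, 1*3=3 -> [-3, 24, 0, 3]
Stage 2 (OFFSET -3): -3+-3=-6, 24+-3=21, 0+-3=-3, 3+-3=0 -> [-6, 21, -3, 0]
Stage 3 (DELAY): [0, -6, 21, -3] = [0, -6, 21, -3] -> [0, -6, 21, -3]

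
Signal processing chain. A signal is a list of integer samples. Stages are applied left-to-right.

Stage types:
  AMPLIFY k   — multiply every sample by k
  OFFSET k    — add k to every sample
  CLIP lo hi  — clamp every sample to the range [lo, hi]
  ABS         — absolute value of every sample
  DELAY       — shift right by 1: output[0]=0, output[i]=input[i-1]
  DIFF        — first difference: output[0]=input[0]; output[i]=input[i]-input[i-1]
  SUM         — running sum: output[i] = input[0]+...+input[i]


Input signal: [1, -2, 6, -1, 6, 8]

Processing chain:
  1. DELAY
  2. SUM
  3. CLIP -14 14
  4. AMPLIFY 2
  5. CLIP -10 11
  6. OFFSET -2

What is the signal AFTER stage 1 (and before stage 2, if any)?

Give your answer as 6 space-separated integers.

Answer: 0 1 -2 6 -1 6

Derivation:
Input: [1, -2, 6, -1, 6, 8]
Stage 1 (DELAY): [0, 1, -2, 6, -1, 6] = [0, 1, -2, 6, -1, 6] -> [0, 1, -2, 6, -1, 6]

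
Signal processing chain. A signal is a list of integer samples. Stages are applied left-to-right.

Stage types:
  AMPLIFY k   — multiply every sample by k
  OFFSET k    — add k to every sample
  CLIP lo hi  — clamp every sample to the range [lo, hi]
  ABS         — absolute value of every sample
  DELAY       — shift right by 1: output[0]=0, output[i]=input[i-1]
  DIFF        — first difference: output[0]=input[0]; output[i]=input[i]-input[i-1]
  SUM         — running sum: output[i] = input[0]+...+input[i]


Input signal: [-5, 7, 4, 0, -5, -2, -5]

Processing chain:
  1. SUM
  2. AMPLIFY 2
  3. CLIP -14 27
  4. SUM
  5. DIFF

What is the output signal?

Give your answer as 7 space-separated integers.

Input: [-5, 7, 4, 0, -5, -2, -5]
Stage 1 (SUM): sum[0..0]=-5, sum[0..1]=2, sum[0..2]=6, sum[0..3]=6, sum[0..4]=1, sum[0..5]=-1, sum[0..6]=-6 -> [-5, 2, 6, 6, 1, -1, -6]
Stage 2 (AMPLIFY 2): -5*2=-10, 2*2=4, 6*2=12, 6*2=12, 1*2=2, -1*2=-2, -6*2=-12 -> [-10, 4, 12, 12, 2, -2, -12]
Stage 3 (CLIP -14 27): clip(-10,-14,27)=-10, clip(4,-14,27)=4, clip(12,-14,27)=12, clip(12,-14,27)=12, clip(2,-14,27)=2, clip(-2,-14,27)=-2, clip(-12,-14,27)=-12 -> [-10, 4, 12, 12, 2, -2, -12]
Stage 4 (SUM): sum[0..0]=-10, sum[0..1]=-6, sum[0..2]=6, sum[0..3]=18, sum[0..4]=20, sum[0..5]=18, sum[0..6]=6 -> [-10, -6, 6, 18, 20, 18, 6]
Stage 5 (DIFF): s[0]=-10, -6--10=4, 6--6=12, 18-6=12, 20-18=2, 18-20=-2, 6-18=-12 -> [-10, 4, 12, 12, 2, -2, -12]

Answer: -10 4 12 12 2 -2 -12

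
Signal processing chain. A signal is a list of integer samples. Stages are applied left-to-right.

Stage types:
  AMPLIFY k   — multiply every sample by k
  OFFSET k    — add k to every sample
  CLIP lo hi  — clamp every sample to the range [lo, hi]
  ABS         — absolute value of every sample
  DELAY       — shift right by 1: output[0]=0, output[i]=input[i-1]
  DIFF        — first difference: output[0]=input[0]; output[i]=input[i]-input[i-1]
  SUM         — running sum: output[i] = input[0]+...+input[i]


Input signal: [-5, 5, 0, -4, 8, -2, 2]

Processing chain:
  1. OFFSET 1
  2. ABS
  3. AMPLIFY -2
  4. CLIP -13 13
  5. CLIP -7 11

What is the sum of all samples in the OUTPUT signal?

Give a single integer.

Input: [-5, 5, 0, -4, 8, -2, 2]
Stage 1 (OFFSET 1): -5+1=-4, 5+1=6, 0+1=1, -4+1=-3, 8+1=9, -2+1=-1, 2+1=3 -> [-4, 6, 1, -3, 9, -1, 3]
Stage 2 (ABS): |-4|=4, |6|=6, |1|=1, |-3|=3, |9|=9, |-1|=1, |3|=3 -> [4, 6, 1, 3, 9, 1, 3]
Stage 3 (AMPLIFY -2): 4*-2=-8, 6*-2=-12, 1*-2=-2, 3*-2=-6, 9*-2=-18, 1*-2=-2, 3*-2=-6 -> [-8, -12, -2, -6, -18, -2, -6]
Stage 4 (CLIP -13 13): clip(-8,-13,13)=-8, clip(-12,-13,13)=-12, clip(-2,-13,13)=-2, clip(-6,-13,13)=-6, clip(-18,-13,13)=-13, clip(-2,-13,13)=-2, clip(-6,-13,13)=-6 -> [-8, -12, -2, -6, -13, -2, -6]
Stage 5 (CLIP -7 11): clip(-8,-7,11)=-7, clip(-12,-7,11)=-7, clip(-2,-7,11)=-2, clip(-6,-7,11)=-6, clip(-13,-7,11)=-7, clip(-2,-7,11)=-2, clip(-6,-7,11)=-6 -> [-7, -7, -2, -6, -7, -2, -6]
Output sum: -37

Answer: -37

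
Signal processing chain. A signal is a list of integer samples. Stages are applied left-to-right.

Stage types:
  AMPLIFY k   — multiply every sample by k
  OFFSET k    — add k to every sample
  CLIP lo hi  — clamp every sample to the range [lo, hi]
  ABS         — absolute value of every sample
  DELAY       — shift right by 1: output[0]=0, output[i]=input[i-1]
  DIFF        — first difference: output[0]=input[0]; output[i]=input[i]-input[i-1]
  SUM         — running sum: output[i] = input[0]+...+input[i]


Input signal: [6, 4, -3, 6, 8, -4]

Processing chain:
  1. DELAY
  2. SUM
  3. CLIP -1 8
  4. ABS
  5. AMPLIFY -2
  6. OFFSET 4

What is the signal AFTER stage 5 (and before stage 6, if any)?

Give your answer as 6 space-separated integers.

Input: [6, 4, -3, 6, 8, -4]
Stage 1 (DELAY): [0, 6, 4, -3, 6, 8] = [0, 6, 4, -3, 6, 8] -> [0, 6, 4, -3, 6, 8]
Stage 2 (SUM): sum[0..0]=0, sum[0..1]=6, sum[0..2]=10, sum[0..3]=7, sum[0..4]=13, sum[0..5]=21 -> [0, 6, 10, 7, 13, 21]
Stage 3 (CLIP -1 8): clip(0,-1,8)=0, clip(6,-1,8)=6, clip(10,-1,8)=8, clip(7,-1,8)=7, clip(13,-1,8)=8, clip(21,-1,8)=8 -> [0, 6, 8, 7, 8, 8]
Stage 4 (ABS): |0|=0, |6|=6, |8|=8, |7|=7, |8|=8, |8|=8 -> [0, 6, 8, 7, 8, 8]
Stage 5 (AMPLIFY -2): 0*-2=0, 6*-2=-12, 8*-2=-16, 7*-2=-14, 8*-2=-16, 8*-2=-16 -> [0, -12, -16, -14, -16, -16]

Answer: 0 -12 -16 -14 -16 -16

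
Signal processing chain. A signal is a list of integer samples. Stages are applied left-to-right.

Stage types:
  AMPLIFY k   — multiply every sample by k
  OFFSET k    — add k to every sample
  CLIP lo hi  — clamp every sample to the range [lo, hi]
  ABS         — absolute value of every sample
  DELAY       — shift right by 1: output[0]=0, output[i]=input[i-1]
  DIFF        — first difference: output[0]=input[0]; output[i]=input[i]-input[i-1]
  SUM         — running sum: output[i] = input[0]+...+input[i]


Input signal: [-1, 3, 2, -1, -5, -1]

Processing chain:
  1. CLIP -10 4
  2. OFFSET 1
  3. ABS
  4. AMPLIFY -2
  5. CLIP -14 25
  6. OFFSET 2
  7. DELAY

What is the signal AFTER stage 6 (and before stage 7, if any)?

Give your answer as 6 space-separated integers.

Answer: 2 -6 -4 2 -6 2

Derivation:
Input: [-1, 3, 2, -1, -5, -1]
Stage 1 (CLIP -10 4): clip(-1,-10,4)=-1, clip(3,-10,4)=3, clip(2,-10,4)=2, clip(-1,-10,4)=-1, clip(-5,-10,4)=-5, clip(-1,-10,4)=-1 -> [-1, 3, 2, -1, -5, -1]
Stage 2 (OFFSET 1): -1+1=0, 3+1=4, 2+1=3, -1+1=0, -5+1=-4, -1+1=0 -> [0, 4, 3, 0, -4, 0]
Stage 3 (ABS): |0|=0, |4|=4, |3|=3, |0|=0, |-4|=4, |0|=0 -> [0, 4, 3, 0, 4, 0]
Stage 4 (AMPLIFY -2): 0*-2=0, 4*-2=-8, 3*-2=-6, 0*-2=0, 4*-2=-8, 0*-2=0 -> [0, -8, -6, 0, -8, 0]
Stage 5 (CLIP -14 25): clip(0,-14,25)=0, clip(-8,-14,25)=-8, clip(-6,-14,25)=-6, clip(0,-14,25)=0, clip(-8,-14,25)=-8, clip(0,-14,25)=0 -> [0, -8, -6, 0, -8, 0]
Stage 6 (OFFSET 2): 0+2=2, -8+2=-6, -6+2=-4, 0+2=2, -8+2=-6, 0+2=2 -> [2, -6, -4, 2, -6, 2]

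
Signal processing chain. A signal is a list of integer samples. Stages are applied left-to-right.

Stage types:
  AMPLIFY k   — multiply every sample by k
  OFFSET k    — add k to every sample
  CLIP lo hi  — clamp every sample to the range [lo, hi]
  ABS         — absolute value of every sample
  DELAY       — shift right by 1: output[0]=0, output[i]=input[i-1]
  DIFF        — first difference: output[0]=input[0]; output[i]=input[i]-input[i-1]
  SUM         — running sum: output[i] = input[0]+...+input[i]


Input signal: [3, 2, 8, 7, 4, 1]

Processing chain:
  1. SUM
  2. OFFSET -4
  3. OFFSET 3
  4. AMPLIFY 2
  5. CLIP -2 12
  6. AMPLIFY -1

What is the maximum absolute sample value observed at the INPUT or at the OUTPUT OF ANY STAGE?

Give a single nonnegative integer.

Answer: 48

Derivation:
Input: [3, 2, 8, 7, 4, 1] (max |s|=8)
Stage 1 (SUM): sum[0..0]=3, sum[0..1]=5, sum[0..2]=13, sum[0..3]=20, sum[0..4]=24, sum[0..5]=25 -> [3, 5, 13, 20, 24, 25] (max |s|=25)
Stage 2 (OFFSET -4): 3+-4=-1, 5+-4=1, 13+-4=9, 20+-4=16, 24+-4=20, 25+-4=21 -> [-1, 1, 9, 16, 20, 21] (max |s|=21)
Stage 3 (OFFSET 3): -1+3=2, 1+3=4, 9+3=12, 16+3=19, 20+3=23, 21+3=24 -> [2, 4, 12, 19, 23, 24] (max |s|=24)
Stage 4 (AMPLIFY 2): 2*2=4, 4*2=8, 12*2=24, 19*2=38, 23*2=46, 24*2=48 -> [4, 8, 24, 38, 46, 48] (max |s|=48)
Stage 5 (CLIP -2 12): clip(4,-2,12)=4, clip(8,-2,12)=8, clip(24,-2,12)=12, clip(38,-2,12)=12, clip(46,-2,12)=12, clip(48,-2,12)=12 -> [4, 8, 12, 12, 12, 12] (max |s|=12)
Stage 6 (AMPLIFY -1): 4*-1=-4, 8*-1=-8, 12*-1=-12, 12*-1=-12, 12*-1=-12, 12*-1=-12 -> [-4, -8, -12, -12, -12, -12] (max |s|=12)
Overall max amplitude: 48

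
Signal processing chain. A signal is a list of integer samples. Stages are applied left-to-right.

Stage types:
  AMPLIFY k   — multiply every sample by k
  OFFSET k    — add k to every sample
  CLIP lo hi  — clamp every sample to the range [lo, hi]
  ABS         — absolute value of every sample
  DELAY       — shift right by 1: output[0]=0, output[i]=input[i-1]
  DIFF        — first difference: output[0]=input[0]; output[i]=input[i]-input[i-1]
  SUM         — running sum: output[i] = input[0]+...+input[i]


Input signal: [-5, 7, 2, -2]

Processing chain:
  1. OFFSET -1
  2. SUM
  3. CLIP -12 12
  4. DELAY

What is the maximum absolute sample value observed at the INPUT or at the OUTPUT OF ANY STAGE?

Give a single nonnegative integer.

Input: [-5, 7, 2, -2] (max |s|=7)
Stage 1 (OFFSET -1): -5+-1=-6, 7+-1=6, 2+-1=1, -2+-1=-3 -> [-6, 6, 1, -3] (max |s|=6)
Stage 2 (SUM): sum[0..0]=-6, sum[0..1]=0, sum[0..2]=1, sum[0..3]=-2 -> [-6, 0, 1, -2] (max |s|=6)
Stage 3 (CLIP -12 12): clip(-6,-12,12)=-6, clip(0,-12,12)=0, clip(1,-12,12)=1, clip(-2,-12,12)=-2 -> [-6, 0, 1, -2] (max |s|=6)
Stage 4 (DELAY): [0, -6, 0, 1] = [0, -6, 0, 1] -> [0, -6, 0, 1] (max |s|=6)
Overall max amplitude: 7

Answer: 7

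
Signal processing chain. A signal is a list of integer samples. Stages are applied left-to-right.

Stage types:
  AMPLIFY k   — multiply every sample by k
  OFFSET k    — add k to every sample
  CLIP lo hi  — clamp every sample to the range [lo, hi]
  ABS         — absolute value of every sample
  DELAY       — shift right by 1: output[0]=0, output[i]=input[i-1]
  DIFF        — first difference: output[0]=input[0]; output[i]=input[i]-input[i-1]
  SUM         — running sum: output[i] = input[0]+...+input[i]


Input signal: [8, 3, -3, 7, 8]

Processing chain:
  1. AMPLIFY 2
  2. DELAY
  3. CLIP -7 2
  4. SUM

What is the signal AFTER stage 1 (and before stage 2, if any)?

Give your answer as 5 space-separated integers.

Input: [8, 3, -3, 7, 8]
Stage 1 (AMPLIFY 2): 8*2=16, 3*2=6, -3*2=-6, 7*2=14, 8*2=16 -> [16, 6, -6, 14, 16]

Answer: 16 6 -6 14 16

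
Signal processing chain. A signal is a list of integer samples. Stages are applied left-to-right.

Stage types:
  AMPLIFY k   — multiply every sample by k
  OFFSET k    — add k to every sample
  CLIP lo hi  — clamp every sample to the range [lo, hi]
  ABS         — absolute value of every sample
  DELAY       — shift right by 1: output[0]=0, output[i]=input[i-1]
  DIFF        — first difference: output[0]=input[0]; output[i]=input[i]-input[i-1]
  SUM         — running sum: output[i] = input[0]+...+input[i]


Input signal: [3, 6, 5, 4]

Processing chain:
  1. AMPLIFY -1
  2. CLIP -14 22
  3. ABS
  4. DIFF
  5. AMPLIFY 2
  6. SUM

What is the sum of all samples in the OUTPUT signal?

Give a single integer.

Answer: 36

Derivation:
Input: [3, 6, 5, 4]
Stage 1 (AMPLIFY -1): 3*-1=-3, 6*-1=-6, 5*-1=-5, 4*-1=-4 -> [-3, -6, -5, -4]
Stage 2 (CLIP -14 22): clip(-3,-14,22)=-3, clip(-6,-14,22)=-6, clip(-5,-14,22)=-5, clip(-4,-14,22)=-4 -> [-3, -6, -5, -4]
Stage 3 (ABS): |-3|=3, |-6|=6, |-5|=5, |-4|=4 -> [3, 6, 5, 4]
Stage 4 (DIFF): s[0]=3, 6-3=3, 5-6=-1, 4-5=-1 -> [3, 3, -1, -1]
Stage 5 (AMPLIFY 2): 3*2=6, 3*2=6, -1*2=-2, -1*2=-2 -> [6, 6, -2, -2]
Stage 6 (SUM): sum[0..0]=6, sum[0..1]=12, sum[0..2]=10, sum[0..3]=8 -> [6, 12, 10, 8]
Output sum: 36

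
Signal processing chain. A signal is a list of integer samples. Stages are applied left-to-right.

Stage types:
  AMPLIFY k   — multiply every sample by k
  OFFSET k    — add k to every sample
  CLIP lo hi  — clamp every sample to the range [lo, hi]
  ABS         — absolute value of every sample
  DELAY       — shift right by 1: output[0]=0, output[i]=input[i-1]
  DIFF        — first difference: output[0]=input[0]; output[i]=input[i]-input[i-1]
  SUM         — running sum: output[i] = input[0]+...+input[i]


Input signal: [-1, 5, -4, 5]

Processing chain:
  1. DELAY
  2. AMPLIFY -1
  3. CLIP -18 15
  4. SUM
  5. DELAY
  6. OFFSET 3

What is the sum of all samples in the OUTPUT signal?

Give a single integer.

Input: [-1, 5, -4, 5]
Stage 1 (DELAY): [0, -1, 5, -4] = [0, -1, 5, -4] -> [0, -1, 5, -4]
Stage 2 (AMPLIFY -1): 0*-1=0, -1*-1=1, 5*-1=-5, -4*-1=4 -> [0, 1, -5, 4]
Stage 3 (CLIP -18 15): clip(0,-18,15)=0, clip(1,-18,15)=1, clip(-5,-18,15)=-5, clip(4,-18,15)=4 -> [0, 1, -5, 4]
Stage 4 (SUM): sum[0..0]=0, sum[0..1]=1, sum[0..2]=-4, sum[0..3]=0 -> [0, 1, -4, 0]
Stage 5 (DELAY): [0, 0, 1, -4] = [0, 0, 1, -4] -> [0, 0, 1, -4]
Stage 6 (OFFSET 3): 0+3=3, 0+3=3, 1+3=4, -4+3=-1 -> [3, 3, 4, -1]
Output sum: 9

Answer: 9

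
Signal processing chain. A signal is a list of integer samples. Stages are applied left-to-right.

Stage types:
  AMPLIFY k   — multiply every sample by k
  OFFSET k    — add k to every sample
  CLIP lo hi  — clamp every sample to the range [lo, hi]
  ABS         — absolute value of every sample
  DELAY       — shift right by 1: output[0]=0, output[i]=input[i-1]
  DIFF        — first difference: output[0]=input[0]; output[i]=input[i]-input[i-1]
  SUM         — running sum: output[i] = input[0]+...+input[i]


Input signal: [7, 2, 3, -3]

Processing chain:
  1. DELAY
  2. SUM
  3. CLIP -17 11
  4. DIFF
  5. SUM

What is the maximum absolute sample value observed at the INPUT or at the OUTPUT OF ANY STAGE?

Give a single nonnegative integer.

Answer: 12

Derivation:
Input: [7, 2, 3, -3] (max |s|=7)
Stage 1 (DELAY): [0, 7, 2, 3] = [0, 7, 2, 3] -> [0, 7, 2, 3] (max |s|=7)
Stage 2 (SUM): sum[0..0]=0, sum[0..1]=7, sum[0..2]=9, sum[0..3]=12 -> [0, 7, 9, 12] (max |s|=12)
Stage 3 (CLIP -17 11): clip(0,-17,11)=0, clip(7,-17,11)=7, clip(9,-17,11)=9, clip(12,-17,11)=11 -> [0, 7, 9, 11] (max |s|=11)
Stage 4 (DIFF): s[0]=0, 7-0=7, 9-7=2, 11-9=2 -> [0, 7, 2, 2] (max |s|=7)
Stage 5 (SUM): sum[0..0]=0, sum[0..1]=7, sum[0..2]=9, sum[0..3]=11 -> [0, 7, 9, 11] (max |s|=11)
Overall max amplitude: 12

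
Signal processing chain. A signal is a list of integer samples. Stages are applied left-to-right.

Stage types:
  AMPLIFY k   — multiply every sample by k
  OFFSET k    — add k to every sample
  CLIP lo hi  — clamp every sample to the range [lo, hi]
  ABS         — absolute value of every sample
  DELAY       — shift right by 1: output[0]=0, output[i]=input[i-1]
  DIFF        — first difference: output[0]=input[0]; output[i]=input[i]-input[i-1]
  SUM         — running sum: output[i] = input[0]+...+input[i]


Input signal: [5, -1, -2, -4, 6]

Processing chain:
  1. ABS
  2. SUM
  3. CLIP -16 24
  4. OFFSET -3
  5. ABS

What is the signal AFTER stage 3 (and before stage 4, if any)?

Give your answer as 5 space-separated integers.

Answer: 5 6 8 12 18

Derivation:
Input: [5, -1, -2, -4, 6]
Stage 1 (ABS): |5|=5, |-1|=1, |-2|=2, |-4|=4, |6|=6 -> [5, 1, 2, 4, 6]
Stage 2 (SUM): sum[0..0]=5, sum[0..1]=6, sum[0..2]=8, sum[0..3]=12, sum[0..4]=18 -> [5, 6, 8, 12, 18]
Stage 3 (CLIP -16 24): clip(5,-16,24)=5, clip(6,-16,24)=6, clip(8,-16,24)=8, clip(12,-16,24)=12, clip(18,-16,24)=18 -> [5, 6, 8, 12, 18]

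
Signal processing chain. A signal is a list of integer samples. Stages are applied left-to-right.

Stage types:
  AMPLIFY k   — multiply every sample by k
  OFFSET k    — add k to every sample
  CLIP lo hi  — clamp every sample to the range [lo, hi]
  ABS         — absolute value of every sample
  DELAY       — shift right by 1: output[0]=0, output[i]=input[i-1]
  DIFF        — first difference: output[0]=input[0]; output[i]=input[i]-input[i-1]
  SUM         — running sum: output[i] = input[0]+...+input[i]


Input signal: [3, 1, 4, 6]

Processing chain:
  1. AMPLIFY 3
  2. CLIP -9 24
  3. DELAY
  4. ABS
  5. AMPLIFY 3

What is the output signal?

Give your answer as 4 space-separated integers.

Answer: 0 27 9 36

Derivation:
Input: [3, 1, 4, 6]
Stage 1 (AMPLIFY 3): 3*3=9, 1*3=3, 4*3=12, 6*3=18 -> [9, 3, 12, 18]
Stage 2 (CLIP -9 24): clip(9,-9,24)=9, clip(3,-9,24)=3, clip(12,-9,24)=12, clip(18,-9,24)=18 -> [9, 3, 12, 18]
Stage 3 (DELAY): [0, 9, 3, 12] = [0, 9, 3, 12] -> [0, 9, 3, 12]
Stage 4 (ABS): |0|=0, |9|=9, |3|=3, |12|=12 -> [0, 9, 3, 12]
Stage 5 (AMPLIFY 3): 0*3=0, 9*3=27, 3*3=9, 12*3=36 -> [0, 27, 9, 36]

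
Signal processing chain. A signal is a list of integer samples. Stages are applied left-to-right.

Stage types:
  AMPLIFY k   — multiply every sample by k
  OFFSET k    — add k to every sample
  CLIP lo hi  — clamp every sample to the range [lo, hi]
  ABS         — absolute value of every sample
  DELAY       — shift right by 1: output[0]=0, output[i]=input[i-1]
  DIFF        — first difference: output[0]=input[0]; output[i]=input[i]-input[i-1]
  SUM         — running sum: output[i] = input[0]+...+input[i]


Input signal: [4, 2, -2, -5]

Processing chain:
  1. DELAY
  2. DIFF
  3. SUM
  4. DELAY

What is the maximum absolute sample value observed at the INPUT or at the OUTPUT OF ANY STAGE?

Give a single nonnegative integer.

Input: [4, 2, -2, -5] (max |s|=5)
Stage 1 (DELAY): [0, 4, 2, -2] = [0, 4, 2, -2] -> [0, 4, 2, -2] (max |s|=4)
Stage 2 (DIFF): s[0]=0, 4-0=4, 2-4=-2, -2-2=-4 -> [0, 4, -2, -4] (max |s|=4)
Stage 3 (SUM): sum[0..0]=0, sum[0..1]=4, sum[0..2]=2, sum[0..3]=-2 -> [0, 4, 2, -2] (max |s|=4)
Stage 4 (DELAY): [0, 0, 4, 2] = [0, 0, 4, 2] -> [0, 0, 4, 2] (max |s|=4)
Overall max amplitude: 5

Answer: 5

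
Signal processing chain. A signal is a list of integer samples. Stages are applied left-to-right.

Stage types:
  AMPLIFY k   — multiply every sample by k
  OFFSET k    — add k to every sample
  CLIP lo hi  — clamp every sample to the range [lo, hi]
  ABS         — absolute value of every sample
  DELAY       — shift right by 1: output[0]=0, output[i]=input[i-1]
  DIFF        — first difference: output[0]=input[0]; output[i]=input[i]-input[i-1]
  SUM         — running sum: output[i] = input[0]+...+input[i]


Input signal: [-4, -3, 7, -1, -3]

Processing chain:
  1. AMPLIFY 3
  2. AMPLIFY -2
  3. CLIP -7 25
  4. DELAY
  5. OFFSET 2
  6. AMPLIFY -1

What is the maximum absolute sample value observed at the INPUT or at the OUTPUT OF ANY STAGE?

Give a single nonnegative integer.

Input: [-4, -3, 7, -1, -3] (max |s|=7)
Stage 1 (AMPLIFY 3): -4*3=-12, -3*3=-9, 7*3=21, -1*3=-3, -3*3=-9 -> [-12, -9, 21, -3, -9] (max |s|=21)
Stage 2 (AMPLIFY -2): -12*-2=24, -9*-2=18, 21*-2=-42, -3*-2=6, -9*-2=18 -> [24, 18, -42, 6, 18] (max |s|=42)
Stage 3 (CLIP -7 25): clip(24,-7,25)=24, clip(18,-7,25)=18, clip(-42,-7,25)=-7, clip(6,-7,25)=6, clip(18,-7,25)=18 -> [24, 18, -7, 6, 18] (max |s|=24)
Stage 4 (DELAY): [0, 24, 18, -7, 6] = [0, 24, 18, -7, 6] -> [0, 24, 18, -7, 6] (max |s|=24)
Stage 5 (OFFSET 2): 0+2=2, 24+2=26, 18+2=20, -7+2=-5, 6+2=8 -> [2, 26, 20, -5, 8] (max |s|=26)
Stage 6 (AMPLIFY -1): 2*-1=-2, 26*-1=-26, 20*-1=-20, -5*-1=5, 8*-1=-8 -> [-2, -26, -20, 5, -8] (max |s|=26)
Overall max amplitude: 42

Answer: 42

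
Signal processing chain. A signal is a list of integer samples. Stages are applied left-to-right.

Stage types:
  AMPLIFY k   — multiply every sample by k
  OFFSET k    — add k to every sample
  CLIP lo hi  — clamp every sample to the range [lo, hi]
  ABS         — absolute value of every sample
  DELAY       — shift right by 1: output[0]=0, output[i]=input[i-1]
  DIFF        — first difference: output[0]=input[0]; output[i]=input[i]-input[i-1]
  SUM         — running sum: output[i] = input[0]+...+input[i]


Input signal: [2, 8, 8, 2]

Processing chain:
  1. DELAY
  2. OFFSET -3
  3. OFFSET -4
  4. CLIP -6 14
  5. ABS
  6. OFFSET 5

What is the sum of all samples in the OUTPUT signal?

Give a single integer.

Answer: 33

Derivation:
Input: [2, 8, 8, 2]
Stage 1 (DELAY): [0, 2, 8, 8] = [0, 2, 8, 8] -> [0, 2, 8, 8]
Stage 2 (OFFSET -3): 0+-3=-3, 2+-3=-1, 8+-3=5, 8+-3=5 -> [-3, -1, 5, 5]
Stage 3 (OFFSET -4): -3+-4=-7, -1+-4=-5, 5+-4=1, 5+-4=1 -> [-7, -5, 1, 1]
Stage 4 (CLIP -6 14): clip(-7,-6,14)=-6, clip(-5,-6,14)=-5, clip(1,-6,14)=1, clip(1,-6,14)=1 -> [-6, -5, 1, 1]
Stage 5 (ABS): |-6|=6, |-5|=5, |1|=1, |1|=1 -> [6, 5, 1, 1]
Stage 6 (OFFSET 5): 6+5=11, 5+5=10, 1+5=6, 1+5=6 -> [11, 10, 6, 6]
Output sum: 33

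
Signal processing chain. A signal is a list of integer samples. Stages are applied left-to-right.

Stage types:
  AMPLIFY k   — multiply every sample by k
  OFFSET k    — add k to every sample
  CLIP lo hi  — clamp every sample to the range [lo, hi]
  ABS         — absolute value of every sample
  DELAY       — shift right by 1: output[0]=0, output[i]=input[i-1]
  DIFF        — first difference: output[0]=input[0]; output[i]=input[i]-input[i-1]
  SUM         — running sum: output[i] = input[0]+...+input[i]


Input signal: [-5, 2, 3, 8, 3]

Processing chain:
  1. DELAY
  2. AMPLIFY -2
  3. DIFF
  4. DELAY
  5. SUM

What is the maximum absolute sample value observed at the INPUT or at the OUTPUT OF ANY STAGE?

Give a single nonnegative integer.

Answer: 16

Derivation:
Input: [-5, 2, 3, 8, 3] (max |s|=8)
Stage 1 (DELAY): [0, -5, 2, 3, 8] = [0, -5, 2, 3, 8] -> [0, -5, 2, 3, 8] (max |s|=8)
Stage 2 (AMPLIFY -2): 0*-2=0, -5*-2=10, 2*-2=-4, 3*-2=-6, 8*-2=-16 -> [0, 10, -4, -6, -16] (max |s|=16)
Stage 3 (DIFF): s[0]=0, 10-0=10, -4-10=-14, -6--4=-2, -16--6=-10 -> [0, 10, -14, -2, -10] (max |s|=14)
Stage 4 (DELAY): [0, 0, 10, -14, -2] = [0, 0, 10, -14, -2] -> [0, 0, 10, -14, -2] (max |s|=14)
Stage 5 (SUM): sum[0..0]=0, sum[0..1]=0, sum[0..2]=10, sum[0..3]=-4, sum[0..4]=-6 -> [0, 0, 10, -4, -6] (max |s|=10)
Overall max amplitude: 16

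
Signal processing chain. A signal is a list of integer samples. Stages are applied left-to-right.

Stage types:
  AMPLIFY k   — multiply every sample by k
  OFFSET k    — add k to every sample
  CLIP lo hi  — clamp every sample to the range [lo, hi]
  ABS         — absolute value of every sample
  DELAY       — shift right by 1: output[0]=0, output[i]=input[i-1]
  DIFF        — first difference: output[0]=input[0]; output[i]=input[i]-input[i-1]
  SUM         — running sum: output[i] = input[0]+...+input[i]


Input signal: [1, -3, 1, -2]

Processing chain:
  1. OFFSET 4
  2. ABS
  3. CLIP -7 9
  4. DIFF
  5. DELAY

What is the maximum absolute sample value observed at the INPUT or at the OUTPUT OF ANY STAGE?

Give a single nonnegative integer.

Answer: 5

Derivation:
Input: [1, -3, 1, -2] (max |s|=3)
Stage 1 (OFFSET 4): 1+4=5, -3+4=1, 1+4=5, -2+4=2 -> [5, 1, 5, 2] (max |s|=5)
Stage 2 (ABS): |5|=5, |1|=1, |5|=5, |2|=2 -> [5, 1, 5, 2] (max |s|=5)
Stage 3 (CLIP -7 9): clip(5,-7,9)=5, clip(1,-7,9)=1, clip(5,-7,9)=5, clip(2,-7,9)=2 -> [5, 1, 5, 2] (max |s|=5)
Stage 4 (DIFF): s[0]=5, 1-5=-4, 5-1=4, 2-5=-3 -> [5, -4, 4, -3] (max |s|=5)
Stage 5 (DELAY): [0, 5, -4, 4] = [0, 5, -4, 4] -> [0, 5, -4, 4] (max |s|=5)
Overall max amplitude: 5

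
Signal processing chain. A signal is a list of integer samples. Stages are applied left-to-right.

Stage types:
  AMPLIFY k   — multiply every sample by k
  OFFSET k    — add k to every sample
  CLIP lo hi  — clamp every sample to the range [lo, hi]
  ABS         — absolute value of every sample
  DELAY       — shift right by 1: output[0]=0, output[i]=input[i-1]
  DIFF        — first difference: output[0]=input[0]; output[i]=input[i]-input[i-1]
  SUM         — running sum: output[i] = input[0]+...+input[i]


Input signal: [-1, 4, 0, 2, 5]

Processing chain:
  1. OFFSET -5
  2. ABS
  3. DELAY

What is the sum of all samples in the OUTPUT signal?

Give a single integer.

Input: [-1, 4, 0, 2, 5]
Stage 1 (OFFSET -5): -1+-5=-6, 4+-5=-1, 0+-5=-5, 2+-5=-3, 5+-5=0 -> [-6, -1, -5, -3, 0]
Stage 2 (ABS): |-6|=6, |-1|=1, |-5|=5, |-3|=3, |0|=0 -> [6, 1, 5, 3, 0]
Stage 3 (DELAY): [0, 6, 1, 5, 3] = [0, 6, 1, 5, 3] -> [0, 6, 1, 5, 3]
Output sum: 15

Answer: 15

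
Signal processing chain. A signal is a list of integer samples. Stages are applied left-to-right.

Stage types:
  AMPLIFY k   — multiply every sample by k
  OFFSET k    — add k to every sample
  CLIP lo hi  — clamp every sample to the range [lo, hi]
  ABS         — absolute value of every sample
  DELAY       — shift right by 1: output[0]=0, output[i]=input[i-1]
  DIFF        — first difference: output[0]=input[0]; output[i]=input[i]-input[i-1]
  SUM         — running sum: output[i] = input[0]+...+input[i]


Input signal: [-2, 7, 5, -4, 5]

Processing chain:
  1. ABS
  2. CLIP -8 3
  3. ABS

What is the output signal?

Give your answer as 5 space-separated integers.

Input: [-2, 7, 5, -4, 5]
Stage 1 (ABS): |-2|=2, |7|=7, |5|=5, |-4|=4, |5|=5 -> [2, 7, 5, 4, 5]
Stage 2 (CLIP -8 3): clip(2,-8,3)=2, clip(7,-8,3)=3, clip(5,-8,3)=3, clip(4,-8,3)=3, clip(5,-8,3)=3 -> [2, 3, 3, 3, 3]
Stage 3 (ABS): |2|=2, |3|=3, |3|=3, |3|=3, |3|=3 -> [2, 3, 3, 3, 3]

Answer: 2 3 3 3 3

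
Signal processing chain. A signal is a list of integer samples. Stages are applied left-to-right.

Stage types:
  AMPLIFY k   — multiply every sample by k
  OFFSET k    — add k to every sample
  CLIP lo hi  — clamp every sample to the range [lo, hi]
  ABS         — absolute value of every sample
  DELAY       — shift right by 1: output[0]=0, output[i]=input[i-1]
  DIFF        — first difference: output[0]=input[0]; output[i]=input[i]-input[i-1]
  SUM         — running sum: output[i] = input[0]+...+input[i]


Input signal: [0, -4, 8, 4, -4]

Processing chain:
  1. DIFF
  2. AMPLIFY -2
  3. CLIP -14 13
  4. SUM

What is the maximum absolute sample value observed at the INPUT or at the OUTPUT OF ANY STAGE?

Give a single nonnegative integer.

Input: [0, -4, 8, 4, -4] (max |s|=8)
Stage 1 (DIFF): s[0]=0, -4-0=-4, 8--4=12, 4-8=-4, -4-4=-8 -> [0, -4, 12, -4, -8] (max |s|=12)
Stage 2 (AMPLIFY -2): 0*-2=0, -4*-2=8, 12*-2=-24, -4*-2=8, -8*-2=16 -> [0, 8, -24, 8, 16] (max |s|=24)
Stage 3 (CLIP -14 13): clip(0,-14,13)=0, clip(8,-14,13)=8, clip(-24,-14,13)=-14, clip(8,-14,13)=8, clip(16,-14,13)=13 -> [0, 8, -14, 8, 13] (max |s|=14)
Stage 4 (SUM): sum[0..0]=0, sum[0..1]=8, sum[0..2]=-6, sum[0..3]=2, sum[0..4]=15 -> [0, 8, -6, 2, 15] (max |s|=15)
Overall max amplitude: 24

Answer: 24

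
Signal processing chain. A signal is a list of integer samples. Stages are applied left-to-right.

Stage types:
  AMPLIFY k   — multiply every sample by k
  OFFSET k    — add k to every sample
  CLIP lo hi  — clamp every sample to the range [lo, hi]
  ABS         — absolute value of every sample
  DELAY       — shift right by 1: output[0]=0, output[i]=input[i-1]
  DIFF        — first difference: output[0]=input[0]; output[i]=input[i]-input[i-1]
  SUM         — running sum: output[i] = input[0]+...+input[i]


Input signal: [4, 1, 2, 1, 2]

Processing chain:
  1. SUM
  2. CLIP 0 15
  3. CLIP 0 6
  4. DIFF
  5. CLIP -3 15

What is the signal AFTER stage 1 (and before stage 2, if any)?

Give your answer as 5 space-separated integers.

Input: [4, 1, 2, 1, 2]
Stage 1 (SUM): sum[0..0]=4, sum[0..1]=5, sum[0..2]=7, sum[0..3]=8, sum[0..4]=10 -> [4, 5, 7, 8, 10]

Answer: 4 5 7 8 10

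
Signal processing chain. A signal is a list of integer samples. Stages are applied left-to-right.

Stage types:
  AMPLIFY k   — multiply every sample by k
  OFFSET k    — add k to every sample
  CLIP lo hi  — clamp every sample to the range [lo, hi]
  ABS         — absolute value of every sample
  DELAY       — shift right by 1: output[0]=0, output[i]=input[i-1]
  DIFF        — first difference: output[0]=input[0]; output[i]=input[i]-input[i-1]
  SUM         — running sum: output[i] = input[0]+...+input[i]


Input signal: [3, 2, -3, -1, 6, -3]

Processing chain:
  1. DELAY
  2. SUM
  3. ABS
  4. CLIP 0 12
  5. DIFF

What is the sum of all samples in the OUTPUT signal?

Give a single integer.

Answer: 7

Derivation:
Input: [3, 2, -3, -1, 6, -3]
Stage 1 (DELAY): [0, 3, 2, -3, -1, 6] = [0, 3, 2, -3, -1, 6] -> [0, 3, 2, -3, -1, 6]
Stage 2 (SUM): sum[0..0]=0, sum[0..1]=3, sum[0..2]=5, sum[0..3]=2, sum[0..4]=1, sum[0..5]=7 -> [0, 3, 5, 2, 1, 7]
Stage 3 (ABS): |0|=0, |3|=3, |5|=5, |2|=2, |1|=1, |7|=7 -> [0, 3, 5, 2, 1, 7]
Stage 4 (CLIP 0 12): clip(0,0,12)=0, clip(3,0,12)=3, clip(5,0,12)=5, clip(2,0,12)=2, clip(1,0,12)=1, clip(7,0,12)=7 -> [0, 3, 5, 2, 1, 7]
Stage 5 (DIFF): s[0]=0, 3-0=3, 5-3=2, 2-5=-3, 1-2=-1, 7-1=6 -> [0, 3, 2, -3, -1, 6]
Output sum: 7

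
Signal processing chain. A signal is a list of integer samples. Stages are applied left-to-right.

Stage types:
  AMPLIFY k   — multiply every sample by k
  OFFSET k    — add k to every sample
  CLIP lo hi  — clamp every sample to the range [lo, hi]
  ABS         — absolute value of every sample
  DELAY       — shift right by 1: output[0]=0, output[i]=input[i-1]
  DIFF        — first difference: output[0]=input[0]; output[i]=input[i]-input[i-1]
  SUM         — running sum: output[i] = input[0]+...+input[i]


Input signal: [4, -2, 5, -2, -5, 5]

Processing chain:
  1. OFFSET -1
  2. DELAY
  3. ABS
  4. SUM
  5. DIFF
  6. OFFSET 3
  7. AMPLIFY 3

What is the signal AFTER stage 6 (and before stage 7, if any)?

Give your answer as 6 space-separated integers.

Answer: 3 6 6 7 6 9

Derivation:
Input: [4, -2, 5, -2, -5, 5]
Stage 1 (OFFSET -1): 4+-1=3, -2+-1=-3, 5+-1=4, -2+-1=-3, -5+-1=-6, 5+-1=4 -> [3, -3, 4, -3, -6, 4]
Stage 2 (DELAY): [0, 3, -3, 4, -3, -6] = [0, 3, -3, 4, -3, -6] -> [0, 3, -3, 4, -3, -6]
Stage 3 (ABS): |0|=0, |3|=3, |-3|=3, |4|=4, |-3|=3, |-6|=6 -> [0, 3, 3, 4, 3, 6]
Stage 4 (SUM): sum[0..0]=0, sum[0..1]=3, sum[0..2]=6, sum[0..3]=10, sum[0..4]=13, sum[0..5]=19 -> [0, 3, 6, 10, 13, 19]
Stage 5 (DIFF): s[0]=0, 3-0=3, 6-3=3, 10-6=4, 13-10=3, 19-13=6 -> [0, 3, 3, 4, 3, 6]
Stage 6 (OFFSET 3): 0+3=3, 3+3=6, 3+3=6, 4+3=7, 3+3=6, 6+3=9 -> [3, 6, 6, 7, 6, 9]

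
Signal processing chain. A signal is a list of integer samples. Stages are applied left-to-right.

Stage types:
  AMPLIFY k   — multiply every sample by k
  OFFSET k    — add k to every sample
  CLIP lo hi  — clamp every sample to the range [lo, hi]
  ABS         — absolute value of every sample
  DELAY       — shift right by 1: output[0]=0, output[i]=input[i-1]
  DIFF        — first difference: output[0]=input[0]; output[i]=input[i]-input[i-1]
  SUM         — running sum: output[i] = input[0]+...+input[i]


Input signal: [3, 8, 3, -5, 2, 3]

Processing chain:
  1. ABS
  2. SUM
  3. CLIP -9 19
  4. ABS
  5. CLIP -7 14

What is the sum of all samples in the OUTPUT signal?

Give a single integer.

Answer: 70

Derivation:
Input: [3, 8, 3, -5, 2, 3]
Stage 1 (ABS): |3|=3, |8|=8, |3|=3, |-5|=5, |2|=2, |3|=3 -> [3, 8, 3, 5, 2, 3]
Stage 2 (SUM): sum[0..0]=3, sum[0..1]=11, sum[0..2]=14, sum[0..3]=19, sum[0..4]=21, sum[0..5]=24 -> [3, 11, 14, 19, 21, 24]
Stage 3 (CLIP -9 19): clip(3,-9,19)=3, clip(11,-9,19)=11, clip(14,-9,19)=14, clip(19,-9,19)=19, clip(21,-9,19)=19, clip(24,-9,19)=19 -> [3, 11, 14, 19, 19, 19]
Stage 4 (ABS): |3|=3, |11|=11, |14|=14, |19|=19, |19|=19, |19|=19 -> [3, 11, 14, 19, 19, 19]
Stage 5 (CLIP -7 14): clip(3,-7,14)=3, clip(11,-7,14)=11, clip(14,-7,14)=14, clip(19,-7,14)=14, clip(19,-7,14)=14, clip(19,-7,14)=14 -> [3, 11, 14, 14, 14, 14]
Output sum: 70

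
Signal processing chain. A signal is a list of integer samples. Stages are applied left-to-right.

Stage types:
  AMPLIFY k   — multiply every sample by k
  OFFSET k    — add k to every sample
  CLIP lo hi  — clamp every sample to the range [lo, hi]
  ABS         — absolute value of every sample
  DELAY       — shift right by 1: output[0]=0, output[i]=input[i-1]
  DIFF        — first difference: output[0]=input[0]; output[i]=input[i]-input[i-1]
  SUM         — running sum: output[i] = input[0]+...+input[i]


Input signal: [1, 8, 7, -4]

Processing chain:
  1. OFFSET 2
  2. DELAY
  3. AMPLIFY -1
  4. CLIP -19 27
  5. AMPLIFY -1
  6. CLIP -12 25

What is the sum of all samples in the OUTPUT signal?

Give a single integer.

Answer: 22

Derivation:
Input: [1, 8, 7, -4]
Stage 1 (OFFSET 2): 1+2=3, 8+2=10, 7+2=9, -4+2=-2 -> [3, 10, 9, -2]
Stage 2 (DELAY): [0, 3, 10, 9] = [0, 3, 10, 9] -> [0, 3, 10, 9]
Stage 3 (AMPLIFY -1): 0*-1=0, 3*-1=-3, 10*-1=-10, 9*-1=-9 -> [0, -3, -10, -9]
Stage 4 (CLIP -19 27): clip(0,-19,27)=0, clip(-3,-19,27)=-3, clip(-10,-19,27)=-10, clip(-9,-19,27)=-9 -> [0, -3, -10, -9]
Stage 5 (AMPLIFY -1): 0*-1=0, -3*-1=3, -10*-1=10, -9*-1=9 -> [0, 3, 10, 9]
Stage 6 (CLIP -12 25): clip(0,-12,25)=0, clip(3,-12,25)=3, clip(10,-12,25)=10, clip(9,-12,25)=9 -> [0, 3, 10, 9]
Output sum: 22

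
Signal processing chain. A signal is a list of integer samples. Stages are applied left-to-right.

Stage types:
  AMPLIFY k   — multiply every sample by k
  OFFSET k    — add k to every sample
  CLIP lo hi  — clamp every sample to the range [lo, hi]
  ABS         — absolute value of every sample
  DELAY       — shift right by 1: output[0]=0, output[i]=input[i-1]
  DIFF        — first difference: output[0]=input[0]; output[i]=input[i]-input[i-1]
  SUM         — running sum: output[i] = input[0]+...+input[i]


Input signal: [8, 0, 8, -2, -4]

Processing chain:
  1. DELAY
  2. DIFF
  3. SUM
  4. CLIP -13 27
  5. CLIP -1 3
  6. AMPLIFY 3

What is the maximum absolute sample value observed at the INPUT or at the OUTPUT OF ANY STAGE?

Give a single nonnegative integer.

Answer: 10

Derivation:
Input: [8, 0, 8, -2, -4] (max |s|=8)
Stage 1 (DELAY): [0, 8, 0, 8, -2] = [0, 8, 0, 8, -2] -> [0, 8, 0, 8, -2] (max |s|=8)
Stage 2 (DIFF): s[0]=0, 8-0=8, 0-8=-8, 8-0=8, -2-8=-10 -> [0, 8, -8, 8, -10] (max |s|=10)
Stage 3 (SUM): sum[0..0]=0, sum[0..1]=8, sum[0..2]=0, sum[0..3]=8, sum[0..4]=-2 -> [0, 8, 0, 8, -2] (max |s|=8)
Stage 4 (CLIP -13 27): clip(0,-13,27)=0, clip(8,-13,27)=8, clip(0,-13,27)=0, clip(8,-13,27)=8, clip(-2,-13,27)=-2 -> [0, 8, 0, 8, -2] (max |s|=8)
Stage 5 (CLIP -1 3): clip(0,-1,3)=0, clip(8,-1,3)=3, clip(0,-1,3)=0, clip(8,-1,3)=3, clip(-2,-1,3)=-1 -> [0, 3, 0, 3, -1] (max |s|=3)
Stage 6 (AMPLIFY 3): 0*3=0, 3*3=9, 0*3=0, 3*3=9, -1*3=-3 -> [0, 9, 0, 9, -3] (max |s|=9)
Overall max amplitude: 10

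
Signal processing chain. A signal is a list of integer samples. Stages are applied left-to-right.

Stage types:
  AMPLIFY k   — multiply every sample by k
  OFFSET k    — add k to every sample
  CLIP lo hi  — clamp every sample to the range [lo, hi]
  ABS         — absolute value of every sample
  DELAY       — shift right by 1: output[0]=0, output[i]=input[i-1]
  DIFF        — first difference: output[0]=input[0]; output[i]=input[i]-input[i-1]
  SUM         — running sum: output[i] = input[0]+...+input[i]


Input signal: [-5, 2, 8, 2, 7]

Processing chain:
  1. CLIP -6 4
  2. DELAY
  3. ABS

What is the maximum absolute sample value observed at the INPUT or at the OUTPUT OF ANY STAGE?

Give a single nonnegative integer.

Answer: 8

Derivation:
Input: [-5, 2, 8, 2, 7] (max |s|=8)
Stage 1 (CLIP -6 4): clip(-5,-6,4)=-5, clip(2,-6,4)=2, clip(8,-6,4)=4, clip(2,-6,4)=2, clip(7,-6,4)=4 -> [-5, 2, 4, 2, 4] (max |s|=5)
Stage 2 (DELAY): [0, -5, 2, 4, 2] = [0, -5, 2, 4, 2] -> [0, -5, 2, 4, 2] (max |s|=5)
Stage 3 (ABS): |0|=0, |-5|=5, |2|=2, |4|=4, |2|=2 -> [0, 5, 2, 4, 2] (max |s|=5)
Overall max amplitude: 8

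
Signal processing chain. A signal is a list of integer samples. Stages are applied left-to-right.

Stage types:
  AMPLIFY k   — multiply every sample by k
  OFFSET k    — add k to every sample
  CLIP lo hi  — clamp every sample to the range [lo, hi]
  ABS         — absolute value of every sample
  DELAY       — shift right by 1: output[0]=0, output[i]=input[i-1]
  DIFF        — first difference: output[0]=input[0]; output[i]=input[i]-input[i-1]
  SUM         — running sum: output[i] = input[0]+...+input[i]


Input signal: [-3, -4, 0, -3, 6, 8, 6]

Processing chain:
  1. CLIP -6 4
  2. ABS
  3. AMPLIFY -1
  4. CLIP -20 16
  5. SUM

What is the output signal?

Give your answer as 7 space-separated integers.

Answer: -3 -7 -7 -10 -14 -18 -22

Derivation:
Input: [-3, -4, 0, -3, 6, 8, 6]
Stage 1 (CLIP -6 4): clip(-3,-6,4)=-3, clip(-4,-6,4)=-4, clip(0,-6,4)=0, clip(-3,-6,4)=-3, clip(6,-6,4)=4, clip(8,-6,4)=4, clip(6,-6,4)=4 -> [-3, -4, 0, -3, 4, 4, 4]
Stage 2 (ABS): |-3|=3, |-4|=4, |0|=0, |-3|=3, |4|=4, |4|=4, |4|=4 -> [3, 4, 0, 3, 4, 4, 4]
Stage 3 (AMPLIFY -1): 3*-1=-3, 4*-1=-4, 0*-1=0, 3*-1=-3, 4*-1=-4, 4*-1=-4, 4*-1=-4 -> [-3, -4, 0, -3, -4, -4, -4]
Stage 4 (CLIP -20 16): clip(-3,-20,16)=-3, clip(-4,-20,16)=-4, clip(0,-20,16)=0, clip(-3,-20,16)=-3, clip(-4,-20,16)=-4, clip(-4,-20,16)=-4, clip(-4,-20,16)=-4 -> [-3, -4, 0, -3, -4, -4, -4]
Stage 5 (SUM): sum[0..0]=-3, sum[0..1]=-7, sum[0..2]=-7, sum[0..3]=-10, sum[0..4]=-14, sum[0..5]=-18, sum[0..6]=-22 -> [-3, -7, -7, -10, -14, -18, -22]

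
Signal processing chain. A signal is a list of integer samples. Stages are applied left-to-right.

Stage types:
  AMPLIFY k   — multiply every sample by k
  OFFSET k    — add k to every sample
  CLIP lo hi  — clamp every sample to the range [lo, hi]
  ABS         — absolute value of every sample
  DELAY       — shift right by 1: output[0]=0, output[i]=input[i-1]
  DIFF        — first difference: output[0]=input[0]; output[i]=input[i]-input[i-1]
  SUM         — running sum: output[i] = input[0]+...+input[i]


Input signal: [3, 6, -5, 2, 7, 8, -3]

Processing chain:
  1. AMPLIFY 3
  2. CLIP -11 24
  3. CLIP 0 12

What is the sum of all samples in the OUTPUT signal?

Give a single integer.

Answer: 51

Derivation:
Input: [3, 6, -5, 2, 7, 8, -3]
Stage 1 (AMPLIFY 3): 3*3=9, 6*3=18, -5*3=-15, 2*3=6, 7*3=21, 8*3=24, -3*3=-9 -> [9, 18, -15, 6, 21, 24, -9]
Stage 2 (CLIP -11 24): clip(9,-11,24)=9, clip(18,-11,24)=18, clip(-15,-11,24)=-11, clip(6,-11,24)=6, clip(21,-11,24)=21, clip(24,-11,24)=24, clip(-9,-11,24)=-9 -> [9, 18, -11, 6, 21, 24, -9]
Stage 3 (CLIP 0 12): clip(9,0,12)=9, clip(18,0,12)=12, clip(-11,0,12)=0, clip(6,0,12)=6, clip(21,0,12)=12, clip(24,0,12)=12, clip(-9,0,12)=0 -> [9, 12, 0, 6, 12, 12, 0]
Output sum: 51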